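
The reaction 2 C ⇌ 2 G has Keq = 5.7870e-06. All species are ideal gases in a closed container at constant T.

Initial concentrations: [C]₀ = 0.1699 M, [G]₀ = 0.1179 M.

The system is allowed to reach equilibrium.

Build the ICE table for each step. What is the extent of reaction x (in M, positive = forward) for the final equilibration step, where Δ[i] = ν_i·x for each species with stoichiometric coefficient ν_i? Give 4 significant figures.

x = -0.0586 M

Q₀ = 0.4815 vs Keq = 5.7870e-06 ⇒ Q>K, reverse
Step 1:
                   C          G
  I           0.1699     0.1179
  C           0.1172    -0.1172
  E           0.2871 6.9068e-04
  solve Keq expr → x = -0.0586; check Q = 5.7870e-06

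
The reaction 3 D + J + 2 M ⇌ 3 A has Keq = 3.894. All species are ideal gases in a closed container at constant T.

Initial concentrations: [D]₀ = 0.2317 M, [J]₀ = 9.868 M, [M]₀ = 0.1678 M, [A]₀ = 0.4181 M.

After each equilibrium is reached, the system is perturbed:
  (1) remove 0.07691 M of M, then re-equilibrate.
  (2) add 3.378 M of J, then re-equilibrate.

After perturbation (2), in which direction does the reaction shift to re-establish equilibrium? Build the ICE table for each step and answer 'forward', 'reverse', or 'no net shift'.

Q₀ = 21.15 vs Keq = 3.894 ⇒ Q>K, reverse
Step 1:
                  D         J         M         A
  I          0.2317     9.868    0.1678    0.4181
  C         0.06427   0.02142   0.04284  -0.06427
  E           0.296     9.889    0.2106    0.3538
  solve Keq expr → x = -0.02142; check Q = 3.894
Then remove 0.07691 M of M.
Step 2:
                  D         J         M         A
  I           0.296     9.889    0.1337    0.3538
  C         0.03271    0.0109   0.02181  -0.03271
  E          0.3287       9.9    0.1555    0.3211
  solve Keq expr → x = -0.0109; check Q = 3.894
Then add 3.378 M of J.
Step 3:
                  D         J         M         A
  I          0.3287     13.28    0.1555    0.3211
  C        -0.01076 -0.003588 -0.007177   0.01076
  E          0.3179     13.27    0.1484    0.3319
  solve Keq expr → x = 0.003588; check Q = 3.894

Direction: forward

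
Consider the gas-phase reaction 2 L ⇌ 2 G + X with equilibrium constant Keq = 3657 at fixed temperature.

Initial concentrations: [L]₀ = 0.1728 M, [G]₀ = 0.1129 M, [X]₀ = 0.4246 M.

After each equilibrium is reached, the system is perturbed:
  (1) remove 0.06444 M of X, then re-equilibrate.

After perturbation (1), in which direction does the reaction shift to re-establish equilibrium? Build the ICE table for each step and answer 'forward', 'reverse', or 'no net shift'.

Direction: forward

Q₀ = 0.1813 vs Keq = 3657 ⇒ Q<K, forward
Step 1:
                    L           G           X
  I            0.1728      0.1129      0.4246
  C           -0.1695      0.1695     0.08473
  E          0.003332      0.2824      0.5093
  solve Keq expr → x = 0.08473; check Q = 3657
Then remove 0.06444 M of X.
Step 2:
                    L           G           X
  I          0.003332      0.2824      0.4449
  C       -2.1518e-04  2.1518e-04  1.0759e-04
  E          0.003117      0.2826       0.445
  solve Keq expr → x = 1.0759e-04; check Q = 3657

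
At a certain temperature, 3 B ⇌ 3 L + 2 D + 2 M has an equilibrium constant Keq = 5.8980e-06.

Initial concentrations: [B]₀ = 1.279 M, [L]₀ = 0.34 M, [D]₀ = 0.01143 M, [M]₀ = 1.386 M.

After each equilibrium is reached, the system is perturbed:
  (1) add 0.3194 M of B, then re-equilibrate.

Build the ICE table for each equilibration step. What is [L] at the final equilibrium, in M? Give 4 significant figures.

[L]_eq = 0.3484 M

Q₀ = 4.7146e-06 vs Keq = 5.8980e-06 ⇒ Q<K, forward
Step 1:
                  B         L         D         M
  Initial     1.279      0.34   0.01143     1.386
  Change  -0.001821  0.001821  0.001214  0.001214
  Equil       1.277    0.3418   0.01264     1.387
  solve Keq expr → x = 6.0705e-04; check Q = 5.8980e-06
Then add 0.3194 M of B.
Step 2:
                  B         L         D         M
  Initial     1.597    0.3418   0.01264     1.387
  Change  -0.006558  0.006558  0.004372  0.004372
  Equil        1.59    0.3484   0.01702     1.392
  solve Keq expr → x = 0.002186; check Q = 5.8980e-06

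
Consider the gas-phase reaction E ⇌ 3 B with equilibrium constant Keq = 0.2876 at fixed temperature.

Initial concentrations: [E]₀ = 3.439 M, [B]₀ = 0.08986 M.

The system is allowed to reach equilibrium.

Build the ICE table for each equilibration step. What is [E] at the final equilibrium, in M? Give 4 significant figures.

Q₀ = 2.1099e-04 vs Keq = 0.2876 ⇒ Q<K, forward
Step 1:
                   E          B
  Initial      3.439    0.08986
  Change     -0.2925     0.8774
  Equil        3.147     0.9673
  solve Keq expr → x = 0.2925; check Q = 0.2876

[E]_eq = 3.147 M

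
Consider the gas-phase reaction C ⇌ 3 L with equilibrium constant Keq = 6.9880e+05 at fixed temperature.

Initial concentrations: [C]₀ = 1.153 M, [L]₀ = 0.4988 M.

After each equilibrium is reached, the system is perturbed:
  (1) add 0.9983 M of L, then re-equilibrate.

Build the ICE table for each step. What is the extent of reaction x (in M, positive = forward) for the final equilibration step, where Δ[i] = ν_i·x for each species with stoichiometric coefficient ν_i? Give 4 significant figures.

Q₀ = 0.1076 vs Keq = 6.9880e+05 ⇒ Q<K, forward
Step 1:
                  C         L
  init        1.153    0.4988
  Δ          -1.153     3.459
  eq      8.8699e-05     3.958
  solve Keq expr → x = 1.153; check Q = 6.9880e+05
Then add 0.9983 M of L.
Step 2:
                  C         L
  init    8.8699e-05     4.956
  Δ       8.5453e-05 -2.5636e-04
  eq      1.7415e-04     4.956
  solve Keq expr → x = -8.5453e-05; check Q = 6.9880e+05

x = -8.5453e-05 M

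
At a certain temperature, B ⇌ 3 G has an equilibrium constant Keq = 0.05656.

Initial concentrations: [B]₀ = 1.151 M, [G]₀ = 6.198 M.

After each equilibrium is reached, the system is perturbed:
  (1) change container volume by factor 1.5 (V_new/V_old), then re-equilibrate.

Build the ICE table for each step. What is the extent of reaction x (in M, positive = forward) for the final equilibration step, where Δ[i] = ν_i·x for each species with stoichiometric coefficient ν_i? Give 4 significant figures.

x = 0.03732 M

Q₀ = 206.9 vs Keq = 0.05656 ⇒ Q>K, reverse
Step 1:
                    B           G
  init          1.151       6.198
  Δ             1.881      -5.642
  eq            3.032      0.5556
  solve Keq expr → x = -1.881; check Q = 0.05656
Then change container volume by factor 1.5 (V_new/V_old).
Step 2:
                    B           G
  init          2.021      0.3704
  Δ          -0.03732      0.1119
  eq            1.984      0.4823
  solve Keq expr → x = 0.03732; check Q = 0.05656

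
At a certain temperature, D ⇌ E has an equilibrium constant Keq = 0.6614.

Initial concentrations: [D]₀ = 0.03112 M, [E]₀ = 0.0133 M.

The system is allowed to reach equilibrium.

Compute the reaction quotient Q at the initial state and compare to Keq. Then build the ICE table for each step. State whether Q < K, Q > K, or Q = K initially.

Q₀ = 0.4274 vs Keq = 0.6614 ⇒ Q<K, forward
Step 1:
                  D         E
  init      0.03112    0.0133
  Δ       -0.004384  0.004384
  eq        0.02674   0.01768
  solve Keq expr → x = 0.004384; check Q = 0.6614

Q₀ = 0.4274; Q < K (proceeds forward)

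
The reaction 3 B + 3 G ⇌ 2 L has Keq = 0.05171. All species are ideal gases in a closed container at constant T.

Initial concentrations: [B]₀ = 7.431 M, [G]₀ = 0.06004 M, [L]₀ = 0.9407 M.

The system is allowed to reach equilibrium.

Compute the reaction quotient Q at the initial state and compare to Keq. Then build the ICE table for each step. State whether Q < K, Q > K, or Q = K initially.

Q₀ = 9.964; Q > K (proceeds reverse)

Q₀ = 9.964 vs Keq = 0.05171 ⇒ Q>K, reverse
Step 1:
                    B           G           L
  init          7.431     0.06004      0.9407
  Δ            0.2372      0.2372     -0.1581
  eq            7.668      0.2973      0.7826
  solve Keq expr → x = -0.07907; check Q = 0.05171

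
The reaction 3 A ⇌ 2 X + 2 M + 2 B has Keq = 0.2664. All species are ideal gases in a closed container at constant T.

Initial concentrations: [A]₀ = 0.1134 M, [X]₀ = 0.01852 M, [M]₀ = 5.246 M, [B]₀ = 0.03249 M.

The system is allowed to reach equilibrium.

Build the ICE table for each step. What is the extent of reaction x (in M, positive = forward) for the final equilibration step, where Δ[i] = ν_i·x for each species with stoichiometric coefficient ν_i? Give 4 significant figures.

x = 0.01108 M

Q₀ = 0.006833 vs Keq = 0.2664 ⇒ Q<K, forward
Step 1:
                   A          X          M          B
  Initial     0.1134    0.01852      5.246    0.03249
  Change    -0.03324    0.02216    0.02216    0.02216
  Equil      0.08016    0.04068      5.268    0.05465
  solve Keq expr → x = 0.01108; check Q = 0.2664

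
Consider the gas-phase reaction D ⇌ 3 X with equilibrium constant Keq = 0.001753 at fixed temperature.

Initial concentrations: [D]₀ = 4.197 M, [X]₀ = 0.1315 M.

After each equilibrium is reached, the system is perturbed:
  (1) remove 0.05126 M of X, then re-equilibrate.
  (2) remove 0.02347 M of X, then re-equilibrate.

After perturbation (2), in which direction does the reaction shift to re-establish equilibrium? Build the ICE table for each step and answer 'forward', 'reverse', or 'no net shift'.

Q₀ = 5.4180e-04 vs Keq = 0.001753 ⇒ Q<K, forward
Step 1:
                    D           X
  init          4.197      0.1315
  Δ          -0.02089     0.06267
  eq            4.176      0.1942
  solve Keq expr → x = 0.02089; check Q = 0.001753
Then remove 0.05126 M of X.
Step 2:
                    D           X
  init          4.176      0.1429
  Δ            -0.017       0.051
  eq            4.159      0.1939
  solve Keq expr → x = 0.017; check Q = 0.001753
Then remove 0.02347 M of X.
Step 3:
                    D           X
  init          4.159      0.1704
  Δ         -0.007783     0.02335
  eq            4.151      0.1938
  solve Keq expr → x = 0.007783; check Q = 0.001753

Direction: forward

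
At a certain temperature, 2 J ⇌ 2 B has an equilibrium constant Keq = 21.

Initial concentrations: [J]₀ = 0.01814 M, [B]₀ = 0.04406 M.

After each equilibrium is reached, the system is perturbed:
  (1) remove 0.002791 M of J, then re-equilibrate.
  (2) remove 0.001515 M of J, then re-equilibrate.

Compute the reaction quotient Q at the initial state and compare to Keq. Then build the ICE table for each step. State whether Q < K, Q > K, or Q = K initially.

Q₀ = 5.899; Q < K (proceeds forward)

Q₀ = 5.899 vs Keq = 21 ⇒ Q<K, forward
Step 1:
                   J          B
  init       0.01814    0.04406
  Δ        -0.006998   0.006998
  eq         0.01114    0.05106
  solve Keq expr → x = 0.003499; check Q = 21
Then remove 0.002791 M of J.
Step 2:
                   J          B
  init      0.008351    0.05106
  Δ         0.002291  -0.002291
  eq         0.01064    0.04877
  solve Keq expr → x = -0.001146; check Q = 21
Then remove 0.001515 M of J.
Step 3:
                   J          B
  init      0.009127    0.04877
  Δ         0.001244  -0.001244
  eq         0.01037    0.04752
  solve Keq expr → x = -6.2181e-04; check Q = 21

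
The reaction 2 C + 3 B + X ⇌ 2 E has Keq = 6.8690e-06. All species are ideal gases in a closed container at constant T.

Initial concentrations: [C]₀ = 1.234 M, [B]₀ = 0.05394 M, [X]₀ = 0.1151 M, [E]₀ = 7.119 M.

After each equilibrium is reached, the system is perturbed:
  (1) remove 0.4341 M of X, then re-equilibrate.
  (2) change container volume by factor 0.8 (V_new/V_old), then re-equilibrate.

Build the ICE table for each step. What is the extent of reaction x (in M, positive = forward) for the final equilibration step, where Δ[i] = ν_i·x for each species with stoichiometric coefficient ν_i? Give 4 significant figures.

x = 0.1984 M

Q₀ = 1.8425e+06 vs Keq = 6.8690e-06 ⇒ Q>K, reverse
Step 1:
                   C          B          X          E
  Initial      1.234    0.05394     0.1151      7.119
  Change       6.144      9.217      3.072     -6.144
  Equil        7.378      9.271      3.187     0.9745
  solve Keq expr → x = -3.072; check Q = 6.8690e-06
Then remove 0.4341 M of X.
Step 2:
                   C          B          X          E
  Initial      7.378      9.271      2.753     0.9745
  Change     0.04817    0.07226    0.02409   -0.04817
  Equil        7.427      9.343      2.777     0.9264
  solve Keq expr → x = -0.02409; check Q = 6.8690e-06
Then change container volume by factor 0.8 (V_new/V_old).
Step 3:
                   C          B          X          E
  Initial      9.283      11.68      3.472      1.158
  Change     -0.3968    -0.5953    -0.1984     0.3968
  Equil        8.886      11.08      3.273      1.555
  solve Keq expr → x = 0.1984; check Q = 6.8690e-06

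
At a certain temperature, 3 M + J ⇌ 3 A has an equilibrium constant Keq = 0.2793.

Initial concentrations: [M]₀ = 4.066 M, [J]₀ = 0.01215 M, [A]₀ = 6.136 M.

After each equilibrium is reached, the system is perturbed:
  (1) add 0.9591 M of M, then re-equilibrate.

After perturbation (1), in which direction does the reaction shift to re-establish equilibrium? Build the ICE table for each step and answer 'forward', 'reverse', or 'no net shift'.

Direction: forward

Q₀ = 282.9 vs Keq = 0.2793 ⇒ Q>K, reverse
Step 1:
                   M          J          A
  Initial      4.066    0.01215      6.136
  Change       2.303     0.7678     -2.303
  Equil        6.369       0.78      3.833
  solve Keq expr → x = -0.7678; check Q = 0.2793
Then add 0.9591 M of M.
Step 2:
                   M          J          A
  Initial      7.329       0.78      3.833
  Change     -0.2586    -0.0862     0.2586
  Equil         7.07     0.6938      4.091
  solve Keq expr → x = 0.0862; check Q = 0.2793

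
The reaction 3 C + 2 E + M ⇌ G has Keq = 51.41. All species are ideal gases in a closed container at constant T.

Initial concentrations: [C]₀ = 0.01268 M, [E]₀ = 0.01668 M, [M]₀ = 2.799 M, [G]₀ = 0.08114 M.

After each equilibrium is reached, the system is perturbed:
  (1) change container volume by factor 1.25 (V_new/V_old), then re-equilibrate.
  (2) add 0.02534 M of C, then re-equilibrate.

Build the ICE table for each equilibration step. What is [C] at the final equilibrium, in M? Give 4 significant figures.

[C]_eq = 0.1938 M

Q₀ = 5.1107e+07 vs Keq = 51.41 ⇒ Q>K, reverse
Step 1:
                   C          E          M          G
  I          0.01268    0.01668      2.799    0.08114
  C           0.1818     0.1212    0.06059   -0.06059
  E           0.1945     0.1379       2.86    0.02055
  solve Keq expr → x = -0.06059; check Q = 51.41
Then change container volume by factor 1.25 (V_new/V_old).
Step 2:
                   C          E          M          G
  I           0.1556     0.1103      2.288    0.01644
  C          0.02003    0.01335   0.006675  -0.006675
  E           0.1756     0.1236      2.294   0.009763
  solve Keq expr → x = -0.006675; check Q = 51.41
Then add 0.02534 M of C.
Step 3:
                   C          E          M          G
  I           0.2009     0.1236      2.294   0.009763
  C        -0.007106  -0.004737  -0.002369   0.002369
  E           0.1938     0.1189      2.292    0.01213
  solve Keq expr → x = 0.002369; check Q = 51.41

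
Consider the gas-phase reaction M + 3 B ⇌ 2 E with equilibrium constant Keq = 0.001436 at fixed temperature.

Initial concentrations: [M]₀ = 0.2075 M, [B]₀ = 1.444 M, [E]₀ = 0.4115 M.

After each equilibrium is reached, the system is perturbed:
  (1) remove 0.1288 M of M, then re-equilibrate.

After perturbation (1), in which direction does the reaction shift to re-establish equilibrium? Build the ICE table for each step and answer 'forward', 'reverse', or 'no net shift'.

Direction: reverse

Q₀ = 0.271 vs Keq = 0.001436 ⇒ Q>K, reverse
Step 1:
                  M         B         E
  I          0.2075     1.444    0.4115
  C          0.1735    0.5206   -0.3471
  E           0.381     1.965   0.06441
  solve Keq expr → x = -0.1735; check Q = 0.001436
Then remove 0.1288 M of M.
Step 2:
                  M         B         E
  I          0.2522     1.965   0.06441
  C        0.005396   0.01619  -0.01079
  E          0.2576     1.981   0.05362
  solve Keq expr → x = -0.005396; check Q = 0.001436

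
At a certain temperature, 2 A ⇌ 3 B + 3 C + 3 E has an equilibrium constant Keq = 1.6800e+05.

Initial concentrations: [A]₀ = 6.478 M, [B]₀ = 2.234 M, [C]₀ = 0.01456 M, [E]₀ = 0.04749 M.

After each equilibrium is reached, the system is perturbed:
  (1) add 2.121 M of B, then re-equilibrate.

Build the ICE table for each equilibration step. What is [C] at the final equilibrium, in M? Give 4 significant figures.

Q₀ = 8.7833e-11 vs Keq = 1.6800e+05 ⇒ Q<K, forward
Step 1:
                   A          B          C          E
  init         6.478      2.234    0.01456    0.04749
  Δ           -2.919      4.379      4.379      4.379
  eq           3.559      6.613      4.394      4.427
  solve Keq expr → x = 1.46; check Q = 1.6800e+05
Then add 2.121 M of B.
Step 2:
                   A          B          C          E
  init         3.559      8.734      4.394      4.427
  Δ           0.2603    -0.3904    -0.3904    -0.3904
  eq           3.819      8.344      4.003      4.036
  solve Keq expr → x = -0.1301; check Q = 1.6800e+05

[C]_eq = 4.003 M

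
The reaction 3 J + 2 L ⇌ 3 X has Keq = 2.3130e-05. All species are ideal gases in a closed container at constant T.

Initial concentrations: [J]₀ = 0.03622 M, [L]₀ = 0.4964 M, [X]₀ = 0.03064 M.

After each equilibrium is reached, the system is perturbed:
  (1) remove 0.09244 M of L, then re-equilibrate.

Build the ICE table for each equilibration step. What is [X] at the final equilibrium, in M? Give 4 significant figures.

Q₀ = 2.457 vs Keq = 2.3130e-05 ⇒ Q>K, reverse
Step 1:
                  J         L         X
  init      0.03622    0.4964   0.03064
  Δ         0.02944   0.01962  -0.02944
  eq        0.06566     0.516  0.001204
  solve Keq expr → x = -0.009812; check Q = 2.3130e-05
Then remove 0.09244 M of L.
Step 2:
                  J         L         X
  init      0.06566    0.4236  0.001204
  Δ       1.4590e-04 9.7265e-05 -1.4590e-04
  eq         0.0658    0.4237  0.001058
  solve Keq expr → x = -4.8632e-05; check Q = 2.3130e-05

[X]_eq = 0.001058 M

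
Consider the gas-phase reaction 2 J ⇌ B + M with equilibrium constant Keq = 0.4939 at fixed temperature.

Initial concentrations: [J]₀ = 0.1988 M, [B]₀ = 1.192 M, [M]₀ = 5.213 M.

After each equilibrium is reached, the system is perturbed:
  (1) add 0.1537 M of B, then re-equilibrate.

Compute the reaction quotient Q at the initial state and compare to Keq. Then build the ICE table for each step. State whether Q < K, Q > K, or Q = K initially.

Q₀ = 157.2; Q > K (proceeds reverse)

Q₀ = 157.2 vs Keq = 0.4939 ⇒ Q>K, reverse
Step 1:
                   J          B          M
  I           0.1988      1.192      5.213
  C            1.631    -0.8157    -0.8157
  E             1.83     0.3763      4.397
  solve Keq expr → x = -0.8157; check Q = 0.4939
Then add 0.1537 M of B.
Step 2:
                   J          B          M
  I             1.83       0.53      4.397
  C           0.1568   -0.07841   -0.07841
  E            1.987     0.4516      4.319
  solve Keq expr → x = -0.07841; check Q = 0.4939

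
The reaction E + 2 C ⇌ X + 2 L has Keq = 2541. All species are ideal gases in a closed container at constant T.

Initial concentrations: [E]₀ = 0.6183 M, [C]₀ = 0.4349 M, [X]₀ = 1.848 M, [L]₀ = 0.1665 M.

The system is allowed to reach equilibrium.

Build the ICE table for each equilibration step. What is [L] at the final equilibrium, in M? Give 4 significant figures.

[L]_eq = 0.5759 M

Q₀ = 0.4381 vs Keq = 2541 ⇒ Q<K, forward
Step 1:
                  E         C         X         L
  init       0.6183    0.4349     1.848    0.1665
  Δ         -0.2047   -0.4094    0.2047    0.4094
  eq         0.4136   0.02545     2.053    0.5759
  solve Keq expr → x = 0.2047; check Q = 2541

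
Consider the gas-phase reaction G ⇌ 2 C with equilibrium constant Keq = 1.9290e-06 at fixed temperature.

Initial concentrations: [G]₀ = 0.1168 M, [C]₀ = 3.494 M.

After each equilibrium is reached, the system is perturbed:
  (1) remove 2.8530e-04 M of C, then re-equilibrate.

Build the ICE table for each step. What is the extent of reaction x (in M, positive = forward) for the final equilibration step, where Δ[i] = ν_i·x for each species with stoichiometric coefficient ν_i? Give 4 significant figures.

Q₀ = 104.5 vs Keq = 1.9290e-06 ⇒ Q>K, reverse
Step 1:
                   G          C
  init        0.1168      3.494
  Δ            1.746     -3.492
  eq           1.863   0.001896
  solve Keq expr → x = -1.746; check Q = 1.9290e-06
Then remove 2.8530e-04 M of C.
Step 2:
                   G          C
  init         1.863    0.00161
  Δ       -1.4261e-04 2.8523e-04
  eq           1.863   0.001896
  solve Keq expr → x = 1.4261e-04; check Q = 1.9290e-06

x = 1.4261e-04 M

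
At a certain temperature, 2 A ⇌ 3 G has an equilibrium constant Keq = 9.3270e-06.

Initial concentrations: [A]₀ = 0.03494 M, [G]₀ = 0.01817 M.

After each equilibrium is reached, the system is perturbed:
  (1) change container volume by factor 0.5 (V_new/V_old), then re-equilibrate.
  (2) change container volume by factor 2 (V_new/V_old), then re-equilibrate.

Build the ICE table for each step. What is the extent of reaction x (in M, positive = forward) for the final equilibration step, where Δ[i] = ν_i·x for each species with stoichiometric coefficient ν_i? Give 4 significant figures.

x = 1.8012e-04 M

Q₀ = 0.004914 vs Keq = 9.3270e-06 ⇒ Q>K, reverse
Step 1:
                  A         G
  I         0.03494   0.01817
  C         0.01033   -0.0155
  E         0.04527  0.002674
  solve Keq expr → x = -0.005165; check Q = 9.3270e-06
Then change container volume by factor 0.5 (V_new/V_old).
Step 2:
                  A         G
  I         0.09054  0.005348
  C       7.2048e-04 -0.001081
  E         0.09126  0.004267
  solve Keq expr → x = -3.6024e-04; check Q = 9.3270e-06
Then change container volume by factor 2 (V_new/V_old).
Step 3:
                  A         G
  I         0.04563  0.002133
  C       -3.6024e-04 5.4036e-04
  E         0.04527  0.002674
  solve Keq expr → x = 1.8012e-04; check Q = 9.3270e-06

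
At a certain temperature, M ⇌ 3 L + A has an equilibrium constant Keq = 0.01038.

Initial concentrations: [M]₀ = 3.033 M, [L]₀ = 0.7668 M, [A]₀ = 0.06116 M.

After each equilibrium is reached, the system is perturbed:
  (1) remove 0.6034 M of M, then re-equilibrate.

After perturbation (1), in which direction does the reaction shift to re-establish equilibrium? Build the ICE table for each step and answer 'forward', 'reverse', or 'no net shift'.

Q₀ = 0.009092 vs Keq = 0.01038 ⇒ Q<K, forward
Step 1:
                    M           L           A
  Initial       3.033      0.7668     0.06116
  Change    -0.004784     0.01435    0.004784
  Equil         3.028      0.7812     0.06594
  solve Keq expr → x = 0.004784; check Q = 0.01038
Then remove 0.6034 M of M.
Step 2:
                    M           L           A
  Initial       2.425      0.7812     0.06594
  Change     0.007864    -0.02359   -0.007864
  Equil         2.433      0.7576     0.05808
  solve Keq expr → x = -0.007864; check Q = 0.01038

Direction: reverse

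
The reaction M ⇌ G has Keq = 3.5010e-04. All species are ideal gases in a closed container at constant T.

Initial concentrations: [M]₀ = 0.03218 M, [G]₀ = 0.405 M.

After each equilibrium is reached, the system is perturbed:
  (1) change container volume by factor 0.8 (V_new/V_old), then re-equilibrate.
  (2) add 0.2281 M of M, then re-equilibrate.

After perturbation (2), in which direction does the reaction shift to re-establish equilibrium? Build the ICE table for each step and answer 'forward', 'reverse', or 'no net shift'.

Direction: forward

Q₀ = 12.59 vs Keq = 3.5010e-04 ⇒ Q>K, reverse
Step 1:
                   M          G
  I          0.03218      0.405
  C           0.4048    -0.4048
  E            0.437 1.5300e-04
  solve Keq expr → x = -0.4048; check Q = 3.5010e-04
Then change container volume by factor 0.8 (V_new/V_old).
Step 2:
                   M          G
  I           0.5463 1.9125e-04
  C                0          0
  E           0.5463 1.9125e-04
  solve Keq expr → x = 0; check Q = 3.5010e-04
Then add 0.2281 M of M.
Step 3:
                   M          G
  I           0.7744 1.9125e-04
  C       -7.9830e-05 7.9830e-05
  E           0.7743 2.7108e-04
  solve Keq expr → x = 7.9830e-05; check Q = 3.5010e-04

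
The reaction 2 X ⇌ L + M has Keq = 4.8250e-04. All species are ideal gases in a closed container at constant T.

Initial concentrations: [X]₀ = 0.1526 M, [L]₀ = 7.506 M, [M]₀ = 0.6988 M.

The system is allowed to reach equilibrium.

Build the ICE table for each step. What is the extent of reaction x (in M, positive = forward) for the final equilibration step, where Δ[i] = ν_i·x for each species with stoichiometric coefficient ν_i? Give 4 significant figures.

x = -0.6986 M

Q₀ = 225.2 vs Keq = 4.8250e-04 ⇒ Q>K, reverse
Step 1:
                   X          L          M
  I           0.1526      7.506     0.6988
  C            1.397    -0.6986    -0.6986
  E             1.55      6.807 1.7026e-04
  solve Keq expr → x = -0.6986; check Q = 4.8250e-04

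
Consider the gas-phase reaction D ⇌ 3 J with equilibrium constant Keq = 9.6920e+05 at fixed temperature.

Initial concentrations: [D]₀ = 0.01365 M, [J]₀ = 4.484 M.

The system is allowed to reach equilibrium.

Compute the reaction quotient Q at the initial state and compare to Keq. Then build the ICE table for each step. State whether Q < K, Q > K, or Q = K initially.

Q₀ = 6605 vs Keq = 9.6920e+05 ⇒ Q<K, forward
Step 1:
                    D           J
  Initial     0.01365       4.484
  Change     -0.01355     0.04066
  Equil    9.5575e-05       4.525
  solve Keq expr → x = 0.01355; check Q = 9.6920e+05

Q₀ = 6605; Q < K (proceeds forward)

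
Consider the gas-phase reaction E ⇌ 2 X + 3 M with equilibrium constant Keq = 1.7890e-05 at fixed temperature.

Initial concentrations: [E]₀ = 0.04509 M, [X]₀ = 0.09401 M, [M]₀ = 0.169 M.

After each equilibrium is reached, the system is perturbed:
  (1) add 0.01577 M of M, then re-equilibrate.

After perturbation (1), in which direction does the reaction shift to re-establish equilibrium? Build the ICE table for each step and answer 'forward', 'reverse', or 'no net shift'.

Q₀ = 9.4608e-04 vs Keq = 1.7890e-05 ⇒ Q>K, reverse
Step 1:
                    E           X           M
  init        0.04509     0.09401       0.169
  Δ           0.02621    -0.05243    -0.07864
  eq           0.0713     0.04158     0.09036
  solve Keq expr → x = -0.02621; check Q = 1.7890e-05
Then add 0.01577 M of M.
Step 2:
                    E           X           M
  init         0.0713     0.04158      0.1061
  Δ          0.002369   -0.004738   -0.007107
  eq          0.07367     0.03684     0.09902
  solve Keq expr → x = -0.002369; check Q = 1.7890e-05

Direction: reverse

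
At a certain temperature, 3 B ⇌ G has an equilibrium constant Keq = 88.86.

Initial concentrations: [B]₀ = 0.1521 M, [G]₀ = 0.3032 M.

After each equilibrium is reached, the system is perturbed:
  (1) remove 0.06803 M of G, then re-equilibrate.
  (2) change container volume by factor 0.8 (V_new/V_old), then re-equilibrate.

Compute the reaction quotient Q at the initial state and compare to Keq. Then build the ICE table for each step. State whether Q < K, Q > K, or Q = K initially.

Q₀ = 86.17 vs Keq = 88.86 ⇒ Q<K, forward
Step 1:
                   B          G
  Initial     0.1521     0.3032
  Change   -0.001471 4.9037e-04
  Equil       0.1506     0.3037
  solve Keq expr → x = 4.9037e-04; check Q = 88.86
Then remove 0.06803 M of G.
Step 2:
                   B          G
  Initial     0.1506     0.2357
  Change    -0.01147   0.003822
  Equil       0.1392     0.2395
  solve Keq expr → x = 0.003822; check Q = 88.86
Then change container volume by factor 0.8 (V_new/V_old).
Step 3:
                   B          G
  Initial      0.174     0.2994
  Change    -0.02279   0.007596
  Equil       0.1512     0.3069
  solve Keq expr → x = 0.007596; check Q = 88.86

Q₀ = 86.17; Q < K (proceeds forward)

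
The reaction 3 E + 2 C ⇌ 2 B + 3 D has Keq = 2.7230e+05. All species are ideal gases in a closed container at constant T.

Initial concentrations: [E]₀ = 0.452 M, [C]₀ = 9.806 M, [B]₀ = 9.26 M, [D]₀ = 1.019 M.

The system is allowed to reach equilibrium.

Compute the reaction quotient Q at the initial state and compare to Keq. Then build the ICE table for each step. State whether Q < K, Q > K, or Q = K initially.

Q₀ = 10.22 vs Keq = 2.7230e+05 ⇒ Q<K, forward
Step 1:
                    E           C           B           D
  init          0.452       9.806        9.26       1.019
  Δ           -0.4296     -0.2864      0.2864      0.4296
  eq          0.02239        9.52       9.546       1.449
  solve Keq expr → x = 0.1432; check Q = 2.7230e+05

Q₀ = 10.22; Q < K (proceeds forward)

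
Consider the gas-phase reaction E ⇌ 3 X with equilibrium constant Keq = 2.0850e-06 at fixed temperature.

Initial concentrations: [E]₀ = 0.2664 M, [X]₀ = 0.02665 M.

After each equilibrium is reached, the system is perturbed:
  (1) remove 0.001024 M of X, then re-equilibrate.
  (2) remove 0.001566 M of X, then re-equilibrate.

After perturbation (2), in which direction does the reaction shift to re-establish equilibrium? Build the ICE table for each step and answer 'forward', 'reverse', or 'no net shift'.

Direction: forward

Q₀ = 7.1049e-05 vs Keq = 2.0850e-06 ⇒ Q>K, reverse
Step 1:
                   E          X
  init        0.2664    0.02665
  Δ         0.006122   -0.01837
  eq          0.2725   0.008283
  solve Keq expr → x = -0.006122; check Q = 2.0850e-06
Then remove 0.001024 M of X.
Step 2:
                   E          X
  init        0.2725   0.007259
  Δ       -3.4018e-04   0.001021
  eq          0.2722   0.008279
  solve Keq expr → x = 3.4018e-04; check Q = 2.0850e-06
Then remove 0.001566 M of X.
Step 3:
                   E          X
  init        0.2722   0.006713
  Δ       -5.2024e-04   0.001561
  eq          0.2717   0.008274
  solve Keq expr → x = 5.2024e-04; check Q = 2.0850e-06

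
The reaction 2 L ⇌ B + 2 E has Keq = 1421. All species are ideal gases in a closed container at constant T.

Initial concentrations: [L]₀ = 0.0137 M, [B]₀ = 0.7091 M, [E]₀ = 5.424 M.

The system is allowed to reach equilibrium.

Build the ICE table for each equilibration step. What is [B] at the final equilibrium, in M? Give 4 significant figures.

Q₀ = 1.1115e+05 vs Keq = 1421 ⇒ Q>K, reverse
Step 1:
                   L          B          E
  init        0.0137     0.7091      5.424
  Δ           0.1009   -0.05045    -0.1009
  eq          0.1146     0.6586      5.323
  solve Keq expr → x = -0.05045; check Q = 1421

[B]_eq = 0.6586 M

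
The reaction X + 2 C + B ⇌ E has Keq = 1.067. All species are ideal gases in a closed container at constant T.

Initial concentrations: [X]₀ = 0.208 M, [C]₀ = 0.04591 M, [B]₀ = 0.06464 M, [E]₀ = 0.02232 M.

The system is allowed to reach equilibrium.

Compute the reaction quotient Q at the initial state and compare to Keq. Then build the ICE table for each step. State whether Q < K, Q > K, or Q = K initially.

Q₀ = 787.6; Q > K (proceeds reverse)

Q₀ = 787.6 vs Keq = 1.067 ⇒ Q>K, reverse
Step 1:
                   X          C          B          E
  I            0.208    0.04591    0.06464    0.02232
  C          0.02215    0.04429    0.02215   -0.02215
  E           0.2301     0.0902    0.08679 1.7341e-04
  solve Keq expr → x = -0.02215; check Q = 1.067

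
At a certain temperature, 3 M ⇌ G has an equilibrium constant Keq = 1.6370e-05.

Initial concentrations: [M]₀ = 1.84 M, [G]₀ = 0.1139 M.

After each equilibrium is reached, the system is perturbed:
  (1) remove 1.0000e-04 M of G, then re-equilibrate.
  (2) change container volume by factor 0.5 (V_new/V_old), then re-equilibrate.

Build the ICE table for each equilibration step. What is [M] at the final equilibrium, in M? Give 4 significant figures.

[M]_eq = 4.359 M

Q₀ = 0.01828 vs Keq = 1.6370e-05 ⇒ Q>K, reverse
Step 1:
                   M          G
  I             1.84     0.1139
  C           0.3412    -0.1137
  E            2.181 1.6987e-04
  solve Keq expr → x = -0.1137; check Q = 1.6370e-05
Then remove 1.0000e-04 M of G.
Step 2:
                   M          G
  I            2.181 6.9875e-05
  C       -2.9979e-04 9.9930e-05
  E            2.181 1.6980e-04
  solve Keq expr → x = 9.9930e-05; check Q = 1.6370e-05
Then change container volume by factor 0.5 (V_new/V_old).
Step 3:
                   M          G
  I            4.362 3.3961e-04
  C        -0.003048   0.001016
  E            4.359   0.001356
  solve Keq expr → x = 0.001016; check Q = 1.6370e-05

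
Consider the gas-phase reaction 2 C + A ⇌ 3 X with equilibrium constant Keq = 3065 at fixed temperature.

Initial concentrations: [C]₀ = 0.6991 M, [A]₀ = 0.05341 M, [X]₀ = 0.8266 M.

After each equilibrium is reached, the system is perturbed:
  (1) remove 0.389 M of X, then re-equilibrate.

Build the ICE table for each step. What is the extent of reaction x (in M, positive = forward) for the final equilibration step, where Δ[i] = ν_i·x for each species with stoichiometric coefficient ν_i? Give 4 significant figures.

Q₀ = 21.64 vs Keq = 3065 ⇒ Q<K, forward
Step 1:
                   C          A          X
  Initial     0.6991    0.05341     0.8266
  Change     -0.1051   -0.05253     0.1576
  Equil        0.594 8.8138e-04     0.9842
  solve Keq expr → x = 0.05253; check Q = 3065
Then remove 0.389 M of X.
Step 2:
                   C          A          X
  Initial      0.594 8.8138e-04     0.5952
  Change   -0.001367 -6.8352e-04   0.002051
  Equil       0.5927 1.9787e-04     0.5972
  solve Keq expr → x = 6.8352e-04; check Q = 3065

x = 6.8352e-04 M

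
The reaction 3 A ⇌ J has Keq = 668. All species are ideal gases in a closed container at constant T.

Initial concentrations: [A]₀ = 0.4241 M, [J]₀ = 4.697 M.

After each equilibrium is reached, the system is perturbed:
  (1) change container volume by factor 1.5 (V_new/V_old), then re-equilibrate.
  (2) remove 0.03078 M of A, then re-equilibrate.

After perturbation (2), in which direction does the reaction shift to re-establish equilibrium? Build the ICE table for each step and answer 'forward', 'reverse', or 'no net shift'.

Direction: reverse

Q₀ = 61.58 vs Keq = 668 ⇒ Q<K, forward
Step 1:
                  A         J
  Initial    0.4241     4.697
  Change    -0.2315   0.07716
  Equil      0.1926     4.774
  solve Keq expr → x = 0.07716; check Q = 668
Then change container volume by factor 1.5 (V_new/V_old).
Step 2:
                  A         J
  Initial    0.1284     3.183
  Change    0.03962  -0.01321
  Equil       0.168      3.17
  solve Keq expr → x = -0.01321; check Q = 668
Then remove 0.03078 M of A.
Step 3:
                  A         J
  Initial    0.1373      3.17
  Change     0.0306   -0.0102
  Equil      0.1679     3.159
  solve Keq expr → x = -0.0102; check Q = 668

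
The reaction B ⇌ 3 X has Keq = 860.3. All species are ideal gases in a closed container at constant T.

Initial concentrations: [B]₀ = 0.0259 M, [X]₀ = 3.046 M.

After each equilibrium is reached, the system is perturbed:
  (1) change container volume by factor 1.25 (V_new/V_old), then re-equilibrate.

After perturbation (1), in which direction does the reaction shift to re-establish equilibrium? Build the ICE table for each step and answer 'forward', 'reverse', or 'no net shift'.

Direction: forward

Q₀ = 1091 vs Keq = 860.3 ⇒ Q>K, reverse
Step 1:
                    B           X
  Initial      0.0259       3.046
  Change     0.006339    -0.01902
  Equil       0.03224       3.027
  solve Keq expr → x = -0.006339; check Q = 860.3
Then change container volume by factor 1.25 (V_new/V_old).
Step 2:
                    B           X
  Initial     0.02579       2.422
  Change    -0.008743     0.02623
  Equil       0.01705       2.448
  solve Keq expr → x = 0.008743; check Q = 860.3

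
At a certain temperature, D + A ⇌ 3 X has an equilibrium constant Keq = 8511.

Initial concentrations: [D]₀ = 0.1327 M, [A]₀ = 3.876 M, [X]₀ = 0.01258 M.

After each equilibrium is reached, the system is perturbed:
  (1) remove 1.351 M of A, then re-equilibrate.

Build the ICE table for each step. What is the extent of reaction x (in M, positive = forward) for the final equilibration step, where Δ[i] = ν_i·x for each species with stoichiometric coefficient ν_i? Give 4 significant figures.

x = -1.2276e-06 M

Q₀ = 3.8707e-06 vs Keq = 8511 ⇒ Q<K, forward
Step 1:
                  D         A         X
  Initial    0.1327     3.876   0.01258
  Change    -0.1327   -0.1327    0.3981
  Equil   2.1740e-06     3.743    0.4107
  solve Keq expr → x = 0.1327; check Q = 8511
Then remove 1.351 M of A.
Step 2:
                  D         A         X
  Initial 2.1740e-06     2.392    0.4107
  Change  1.2276e-06 1.2276e-06 -3.6828e-06
  Equil   3.4016e-06     2.392    0.4107
  solve Keq expr → x = -1.2276e-06; check Q = 8511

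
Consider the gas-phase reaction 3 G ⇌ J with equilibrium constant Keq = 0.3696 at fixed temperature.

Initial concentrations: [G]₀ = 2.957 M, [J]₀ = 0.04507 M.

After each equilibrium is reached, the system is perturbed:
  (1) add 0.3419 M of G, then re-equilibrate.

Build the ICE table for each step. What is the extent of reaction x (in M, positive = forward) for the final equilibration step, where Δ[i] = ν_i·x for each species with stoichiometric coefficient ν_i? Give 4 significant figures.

x = 0.09493 M

Q₀ = 0.001743 vs Keq = 0.3696 ⇒ Q<K, forward
Step 1:
                    G           J
  Initial       2.957     0.04507
  Change       -1.761       0.587
  Equil         1.196      0.6321
  solve Keq expr → x = 0.587; check Q = 0.3696
Then add 0.3419 M of G.
Step 2:
                    G           J
  Initial       1.538      0.6321
  Change      -0.2848     0.09493
  Equil         1.253       0.727
  solve Keq expr → x = 0.09493; check Q = 0.3696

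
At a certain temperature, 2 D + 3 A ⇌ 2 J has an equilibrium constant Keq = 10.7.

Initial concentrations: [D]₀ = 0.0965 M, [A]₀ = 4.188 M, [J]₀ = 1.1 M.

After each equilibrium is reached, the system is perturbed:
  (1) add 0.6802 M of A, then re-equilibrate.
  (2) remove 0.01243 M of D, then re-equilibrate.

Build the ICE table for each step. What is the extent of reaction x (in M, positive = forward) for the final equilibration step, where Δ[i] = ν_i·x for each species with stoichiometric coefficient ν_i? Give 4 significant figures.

Q₀ = 1.769 vs Keq = 10.7 ⇒ Q<K, forward
Step 1:
                   D          A          J
  Initial     0.0965      4.188        1.1
  Change    -0.05411   -0.08116    0.05411
  Equil      0.04239      4.107      1.154
  solve Keq expr → x = 0.02705; check Q = 10.7
Then add 0.6802 M of A.
Step 2:
                   D          A          J
  Initial    0.04239      4.787      1.154
  Change    -0.00833    -0.0125    0.00833
  Equil      0.03406      4.775      1.162
  solve Keq expr → x = 0.004165; check Q = 10.7
Then remove 0.01243 M of D.
Step 3:
                   D          A          J
  Initial    0.02163      4.775      1.162
  Change     0.01189    0.01784   -0.01189
  Equil      0.03353      4.792      1.151
  solve Keq expr → x = -0.005947; check Q = 10.7

x = -0.005947 M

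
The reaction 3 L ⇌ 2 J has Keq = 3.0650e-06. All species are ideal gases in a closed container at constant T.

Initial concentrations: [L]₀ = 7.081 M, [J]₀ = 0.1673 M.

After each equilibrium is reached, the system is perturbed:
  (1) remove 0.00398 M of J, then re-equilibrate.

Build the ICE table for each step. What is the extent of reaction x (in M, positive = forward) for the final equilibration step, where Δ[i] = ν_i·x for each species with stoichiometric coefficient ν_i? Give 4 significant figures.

Q₀ = 7.8833e-05 vs Keq = 3.0650e-06 ⇒ Q>K, reverse
Step 1:
                   L          J
  I            7.081     0.1673
  C           0.1994    -0.1329
  E             7.28    0.03439
  solve Keq expr → x = -0.06645; check Q = 3.0650e-06
Then remove 0.00398 M of J.
Step 2:
                   L          J
  I             7.28    0.03041
  C        -0.005907   0.003938
  E            7.274    0.03435
  solve Keq expr → x = 0.001969; check Q = 3.0650e-06

x = 0.001969 M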